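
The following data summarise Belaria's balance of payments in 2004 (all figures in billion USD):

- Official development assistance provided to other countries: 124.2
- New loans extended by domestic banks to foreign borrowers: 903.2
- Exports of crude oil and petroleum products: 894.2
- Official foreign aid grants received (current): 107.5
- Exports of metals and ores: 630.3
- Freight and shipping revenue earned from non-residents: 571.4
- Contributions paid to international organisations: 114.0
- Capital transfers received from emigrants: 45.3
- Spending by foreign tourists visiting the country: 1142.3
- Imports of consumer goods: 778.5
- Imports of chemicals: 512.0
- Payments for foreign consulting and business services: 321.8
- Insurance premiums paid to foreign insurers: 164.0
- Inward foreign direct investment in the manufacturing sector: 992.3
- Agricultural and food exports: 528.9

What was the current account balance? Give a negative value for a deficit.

1860.1

Goods: 528.9 - 778.5 + 894.2 + 630.3 - 512.0 = 762.9
Services: -164.0 + 1142.3 + 571.4 - 321.8 = 1227.9
Secondary income: 107.5 - 114.0 - 124.2 = -130.7
Current account = 762.9 + 1227.9 + (-130.7) = 1860.1
(Excluded from the current account — financial account: new loans extended by domestic banks to foreign borrowers 903.2, inward foreign direct investment in the manufacturing sector 992.3; capital account: capital transfers received from emigrants 45.3.)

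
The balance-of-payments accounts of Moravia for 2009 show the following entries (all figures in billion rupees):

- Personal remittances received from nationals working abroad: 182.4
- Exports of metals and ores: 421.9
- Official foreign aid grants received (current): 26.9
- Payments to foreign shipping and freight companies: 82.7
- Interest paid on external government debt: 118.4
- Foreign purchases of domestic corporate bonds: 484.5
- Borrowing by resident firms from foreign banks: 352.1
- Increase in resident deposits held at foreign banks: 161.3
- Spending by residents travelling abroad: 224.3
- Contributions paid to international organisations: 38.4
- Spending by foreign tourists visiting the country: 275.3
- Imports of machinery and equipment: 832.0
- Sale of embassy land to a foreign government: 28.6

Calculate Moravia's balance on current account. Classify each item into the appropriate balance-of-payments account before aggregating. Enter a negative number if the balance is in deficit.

Goods: 421.9 - 832.0 = -410.1
Services: 275.3 - 224.3 - 82.7 = -31.7
Primary income: -118.4
Secondary income: 26.9 + 182.4 - 38.4 = 170.9
Current account = (-410.1) + (-31.7) + (-118.4) + 170.9 = -389.3
(Excluded from the current account — financial account: foreign purchases of domestic corporate bonds 484.5, borrowing by resident firms from foreign banks 352.1, increase in resident deposits held at foreign banks 161.3; capital account: sale of embassy land to a foreign government 28.6.)

-389.3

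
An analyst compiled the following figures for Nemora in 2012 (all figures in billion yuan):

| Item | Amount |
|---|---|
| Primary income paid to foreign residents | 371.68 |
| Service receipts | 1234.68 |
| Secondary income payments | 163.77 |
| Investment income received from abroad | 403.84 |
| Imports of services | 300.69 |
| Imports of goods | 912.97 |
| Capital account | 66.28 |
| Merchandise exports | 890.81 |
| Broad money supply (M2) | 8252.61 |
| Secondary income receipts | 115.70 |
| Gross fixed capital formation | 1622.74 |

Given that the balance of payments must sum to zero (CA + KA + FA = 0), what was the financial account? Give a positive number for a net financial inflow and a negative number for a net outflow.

Goods balance = 890.81 - 912.97 = -22.16
Services balance = 1234.68 - 300.69 = 933.99
Trade balance (goods + services) = -22.16 + 933.99 = 911.83
Net primary income = 403.84 - 371.68 = 32.16
Net secondary income = 115.70 - 163.77 = -48.07
Current account = 911.83 + 32.16 + (-48.07) = 895.92
Financial account = -(895.92 + 66.28) = -962.20

-962.20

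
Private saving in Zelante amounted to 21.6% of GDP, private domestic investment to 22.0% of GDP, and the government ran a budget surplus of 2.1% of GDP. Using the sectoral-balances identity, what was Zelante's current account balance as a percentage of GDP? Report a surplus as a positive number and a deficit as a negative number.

1.7

By the sectoral-balances identity, CA = (S_private - I) + (T - G).
Private balance = 21.6 - 22.0 = -0.4
Government balance (T - G) = 2.1
CA = -0.4 + 2.1 = 1.7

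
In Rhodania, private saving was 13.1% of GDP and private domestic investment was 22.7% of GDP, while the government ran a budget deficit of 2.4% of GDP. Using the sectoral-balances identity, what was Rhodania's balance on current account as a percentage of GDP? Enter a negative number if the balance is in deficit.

-12.0

By the sectoral-balances identity, CA = (S_private - I) + (T - G).
Private balance = 13.1 - 22.7 = -9.6
Government balance (T - G) = -2.4
CA = -9.6 + (-2.4) = -12.0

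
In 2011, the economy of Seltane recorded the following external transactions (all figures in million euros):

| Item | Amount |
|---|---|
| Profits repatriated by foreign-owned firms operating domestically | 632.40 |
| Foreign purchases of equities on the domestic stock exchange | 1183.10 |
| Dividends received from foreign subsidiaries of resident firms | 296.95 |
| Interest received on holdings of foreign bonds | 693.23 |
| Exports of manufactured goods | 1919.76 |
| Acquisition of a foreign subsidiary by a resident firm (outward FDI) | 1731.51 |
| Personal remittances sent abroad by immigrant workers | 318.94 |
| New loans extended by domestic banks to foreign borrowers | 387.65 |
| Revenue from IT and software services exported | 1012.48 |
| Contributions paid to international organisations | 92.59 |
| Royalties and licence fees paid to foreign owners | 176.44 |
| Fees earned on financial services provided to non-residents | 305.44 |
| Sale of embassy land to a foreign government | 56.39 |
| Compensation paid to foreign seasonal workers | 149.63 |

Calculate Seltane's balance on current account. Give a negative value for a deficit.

Goods: 1919.76
Services: 305.44 - 176.44 + 1012.48 = 1141.48
Primary income: 296.95 + 693.23 - 149.63 - 632.40 = 208.15
Secondary income: -318.94 - 92.59 = -411.53
Current account = 1919.76 + 1141.48 + 208.15 + (-411.53) = 2857.86
(Excluded from the current account — financial account: foreign purchases of equities on the domestic stock exchange 1183.10, acquisition of a foreign subsidiary by a resident firm (outward FDI) 1731.51, new loans extended by domestic banks to foreign borrowers 387.65; capital account: sale of embassy land to a foreign government 56.39.)

2857.86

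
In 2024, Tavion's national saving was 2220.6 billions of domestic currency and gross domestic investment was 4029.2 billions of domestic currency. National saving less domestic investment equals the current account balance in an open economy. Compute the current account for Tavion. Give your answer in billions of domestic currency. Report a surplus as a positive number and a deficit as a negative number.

-1808.6

S - I = CA (net lending to the rest of the world).
CA = S - I = 2220.6 - 4029.2 = -1808.6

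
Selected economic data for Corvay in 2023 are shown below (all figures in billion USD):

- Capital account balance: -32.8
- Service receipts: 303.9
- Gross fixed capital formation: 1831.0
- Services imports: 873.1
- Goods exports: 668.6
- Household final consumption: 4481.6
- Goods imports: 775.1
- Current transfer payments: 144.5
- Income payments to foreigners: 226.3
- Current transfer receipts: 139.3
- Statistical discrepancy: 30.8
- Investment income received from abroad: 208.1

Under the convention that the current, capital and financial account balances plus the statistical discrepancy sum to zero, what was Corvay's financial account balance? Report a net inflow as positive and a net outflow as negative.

Goods balance = 668.6 - 775.1 = -106.5
Services balance = 303.9 - 873.1 = -569.2
Trade balance (goods + services) = -106.5 + (-569.2) = -675.7
Net primary income = 208.1 - 226.3 = -18.2
Net secondary income = 139.3 - 144.5 = -5.2
Current account = -675.7 + (-18.2) + (-5.2) = -699.1
Financial account = -(-699.1 + (-32.8) + 30.8) = 701.1

701.1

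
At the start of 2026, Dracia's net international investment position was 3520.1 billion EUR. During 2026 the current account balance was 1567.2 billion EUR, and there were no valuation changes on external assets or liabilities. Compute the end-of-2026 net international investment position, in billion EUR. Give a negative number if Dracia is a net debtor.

5087.3

With no valuation effects, change in NIIP = current account = 1567.2
End-of-year NIIP = 3520.1 + 1567.2 = 5087.3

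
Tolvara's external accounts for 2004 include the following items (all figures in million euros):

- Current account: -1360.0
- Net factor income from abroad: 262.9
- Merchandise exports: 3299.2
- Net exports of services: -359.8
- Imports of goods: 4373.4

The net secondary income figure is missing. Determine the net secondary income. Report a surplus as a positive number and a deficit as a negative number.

-188.9

Current account = goods balance + services balance + net primary income + net secondary income
Sum of the known components = -1171.1
Net secondary income = CA - (known components) = -1360.0 - (-1171.1) = -188.9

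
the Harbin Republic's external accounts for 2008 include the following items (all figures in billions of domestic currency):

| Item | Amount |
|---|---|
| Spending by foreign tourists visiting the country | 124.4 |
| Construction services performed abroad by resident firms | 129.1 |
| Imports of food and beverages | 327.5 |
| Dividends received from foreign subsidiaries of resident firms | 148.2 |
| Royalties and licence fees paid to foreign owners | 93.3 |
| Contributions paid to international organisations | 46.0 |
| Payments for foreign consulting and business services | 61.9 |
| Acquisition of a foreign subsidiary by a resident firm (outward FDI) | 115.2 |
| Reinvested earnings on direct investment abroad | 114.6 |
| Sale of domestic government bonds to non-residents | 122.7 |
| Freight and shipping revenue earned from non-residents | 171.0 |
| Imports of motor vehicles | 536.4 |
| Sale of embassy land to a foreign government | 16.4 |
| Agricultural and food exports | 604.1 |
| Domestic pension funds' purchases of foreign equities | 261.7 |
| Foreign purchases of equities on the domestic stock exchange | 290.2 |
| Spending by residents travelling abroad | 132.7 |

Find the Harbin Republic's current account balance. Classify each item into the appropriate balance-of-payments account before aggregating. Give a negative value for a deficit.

Goods: -536.4 + 604.1 - 327.5 = -259.8
Services: -61.9 - 132.7 + 129.1 + 124.4 - 93.3 + 171.0 = 136.6
Primary income: 114.6 + 148.2 = 262.8
Secondary income: -46.0
Current account = (-259.8) + 136.6 + 262.8 + (-46.0) = 93.6
(Excluded from the current account — financial account: acquisition of a foreign subsidiary by a resident firm (outward FDI) 115.2, sale of domestic government bonds to non-residents 122.7, domestic pension funds' purchases of foreign equities 261.7, foreign purchases of equities on the domestic stock exchange 290.2; capital account: sale of embassy land to a foreign government 16.4.)

93.6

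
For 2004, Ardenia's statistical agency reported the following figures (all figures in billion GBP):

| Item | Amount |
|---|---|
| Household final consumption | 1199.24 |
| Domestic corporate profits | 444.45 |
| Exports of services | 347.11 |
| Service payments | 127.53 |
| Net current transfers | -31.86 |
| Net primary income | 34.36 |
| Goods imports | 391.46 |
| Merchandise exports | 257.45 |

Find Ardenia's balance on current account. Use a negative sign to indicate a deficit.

Goods balance = 257.45 - 391.46 = -134.01
Services balance = 347.11 - 127.53 = 219.58
Trade balance (goods + services) = -134.01 + 219.58 = 85.57
Net primary income = 34.36
Net secondary income = -31.86
Current account = 85.57 + 34.36 + (-31.86) = 88.07

88.07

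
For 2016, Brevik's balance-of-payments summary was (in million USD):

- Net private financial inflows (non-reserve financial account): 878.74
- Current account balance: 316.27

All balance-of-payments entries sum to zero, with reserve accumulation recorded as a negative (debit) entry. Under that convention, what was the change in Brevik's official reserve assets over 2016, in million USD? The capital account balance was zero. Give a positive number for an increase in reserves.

Official reserve transactions balance = -(316.27 + 878.74) = -1195.01
An accumulation of reserves is recorded as a debit (negative entry), so the change in the stock of reserves is the negative of that balance.
Change in official reserves = -(-1195.01) = 1195.01

1195.01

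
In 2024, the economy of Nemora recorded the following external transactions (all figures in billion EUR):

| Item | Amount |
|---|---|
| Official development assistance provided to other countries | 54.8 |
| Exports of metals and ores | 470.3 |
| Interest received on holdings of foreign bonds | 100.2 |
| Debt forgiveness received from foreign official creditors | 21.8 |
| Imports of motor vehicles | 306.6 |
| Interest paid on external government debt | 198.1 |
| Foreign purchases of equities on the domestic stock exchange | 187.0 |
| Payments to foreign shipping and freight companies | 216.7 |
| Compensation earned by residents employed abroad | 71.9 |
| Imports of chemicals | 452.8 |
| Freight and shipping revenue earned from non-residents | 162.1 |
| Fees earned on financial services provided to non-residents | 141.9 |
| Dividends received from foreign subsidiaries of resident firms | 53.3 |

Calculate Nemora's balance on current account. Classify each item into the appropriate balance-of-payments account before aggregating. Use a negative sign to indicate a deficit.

Goods: 470.3 - 452.8 - 306.6 = -289.1
Services: -216.7 + 162.1 + 141.9 = 87.3
Primary income: 53.3 - 198.1 + 71.9 + 100.2 = 27.3
Secondary income: -54.8
Current account = (-289.1) + 87.3 + 27.3 + (-54.8) = -229.3
(Excluded from the current account — capital account: debt forgiveness received from foreign official creditors 21.8; financial account: foreign purchases of equities on the domestic stock exchange 187.0.)

-229.3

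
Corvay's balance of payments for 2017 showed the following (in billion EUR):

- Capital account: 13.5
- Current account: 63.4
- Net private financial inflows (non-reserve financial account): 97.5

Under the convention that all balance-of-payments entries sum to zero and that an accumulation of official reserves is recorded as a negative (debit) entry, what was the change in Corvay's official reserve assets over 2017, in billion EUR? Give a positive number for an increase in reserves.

Official reserve transactions balance = -(63.4 + 13.5 + 97.5) = -174.4
An accumulation of reserves is recorded as a debit (negative entry), so the change in the stock of reserves is the negative of that balance.
Change in official reserves = -(-174.4) = 174.4

174.4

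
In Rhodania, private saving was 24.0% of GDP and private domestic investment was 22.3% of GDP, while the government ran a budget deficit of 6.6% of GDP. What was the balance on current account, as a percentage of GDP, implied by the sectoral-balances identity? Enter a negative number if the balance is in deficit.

By the sectoral-balances identity, CA = (S_private - I) + (T - G).
Private balance = 24.0 - 22.3 = 1.7
Government balance (T - G) = -6.6
CA = 1.7 + (-6.6) = -4.9

-4.9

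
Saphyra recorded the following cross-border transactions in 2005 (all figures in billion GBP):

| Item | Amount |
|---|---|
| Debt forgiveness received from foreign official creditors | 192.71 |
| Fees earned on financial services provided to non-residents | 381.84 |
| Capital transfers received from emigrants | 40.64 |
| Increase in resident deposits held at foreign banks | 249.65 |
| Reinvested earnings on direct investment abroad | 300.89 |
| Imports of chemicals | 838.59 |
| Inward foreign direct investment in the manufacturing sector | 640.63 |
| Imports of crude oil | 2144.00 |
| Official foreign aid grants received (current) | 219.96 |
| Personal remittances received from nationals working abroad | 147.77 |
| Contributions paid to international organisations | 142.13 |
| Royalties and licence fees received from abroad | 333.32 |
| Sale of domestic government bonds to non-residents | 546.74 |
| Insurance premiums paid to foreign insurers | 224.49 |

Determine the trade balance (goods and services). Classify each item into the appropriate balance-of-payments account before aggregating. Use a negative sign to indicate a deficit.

-2491.92

Goods: -838.59 - 2144.00 = -2982.59
Services: 381.84 + 333.32 - 224.49 = 490.67
Trade balance = -2982.59 + 490.67 = -2491.92
(Excluded from the trade balance — capital account: debt forgiveness received from foreign official creditors 192.71, capital transfers received from emigrants 40.64; financial account: increase in resident deposits held at foreign banks 249.65, inward foreign direct investment in the manufacturing sector 640.63, sale of domestic government bonds to non-residents 546.74; primary income: reinvested earnings on direct investment abroad 300.89; secondary income: official foreign aid grants received (current) 219.96, personal remittances received from nationals working abroad 147.77, contributions paid to international organisations 142.13.)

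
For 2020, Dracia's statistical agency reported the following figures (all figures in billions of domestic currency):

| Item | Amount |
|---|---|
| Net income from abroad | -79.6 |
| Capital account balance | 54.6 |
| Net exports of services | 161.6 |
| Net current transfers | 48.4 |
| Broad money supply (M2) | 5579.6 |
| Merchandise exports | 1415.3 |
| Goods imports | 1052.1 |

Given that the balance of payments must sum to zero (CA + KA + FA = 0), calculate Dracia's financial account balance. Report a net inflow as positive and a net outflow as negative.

-548.2

Goods balance = 1415.3 - 1052.1 = 363.2
Services balance = 161.6
Trade balance (goods + services) = 363.2 + 161.6 = 524.8
Net primary income = -79.6
Net secondary income = 48.4
Current account = 524.8 + (-79.6) + 48.4 = 493.6
Financial account = -(493.6 + 54.6) = -548.2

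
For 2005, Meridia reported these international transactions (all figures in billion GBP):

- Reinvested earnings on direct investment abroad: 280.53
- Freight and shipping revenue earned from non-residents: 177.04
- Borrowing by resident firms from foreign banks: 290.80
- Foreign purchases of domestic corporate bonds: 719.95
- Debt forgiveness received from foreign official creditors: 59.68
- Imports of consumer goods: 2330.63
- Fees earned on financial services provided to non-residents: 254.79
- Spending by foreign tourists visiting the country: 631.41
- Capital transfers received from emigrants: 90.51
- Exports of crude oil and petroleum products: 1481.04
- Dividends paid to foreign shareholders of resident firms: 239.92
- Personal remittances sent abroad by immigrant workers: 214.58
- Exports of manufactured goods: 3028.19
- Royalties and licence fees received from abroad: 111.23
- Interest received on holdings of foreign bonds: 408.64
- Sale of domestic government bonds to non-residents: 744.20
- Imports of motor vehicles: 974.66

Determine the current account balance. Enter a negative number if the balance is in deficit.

Goods: 3028.19 + 1481.04 - 2330.63 - 974.66 = 1203.94
Services: 631.41 + 254.79 + 111.23 + 177.04 = 1174.47
Primary income: -239.92 + 408.64 + 280.53 = 449.25
Secondary income: -214.58
Current account = 1203.94 + 1174.47 + 449.25 + (-214.58) = 2613.08
(Excluded from the current account — financial account: borrowing by resident firms from foreign banks 290.80, foreign purchases of domestic corporate bonds 719.95, sale of domestic government bonds to non-residents 744.20; capital account: debt forgiveness received from foreign official creditors 59.68, capital transfers received from emigrants 90.51.)

2613.08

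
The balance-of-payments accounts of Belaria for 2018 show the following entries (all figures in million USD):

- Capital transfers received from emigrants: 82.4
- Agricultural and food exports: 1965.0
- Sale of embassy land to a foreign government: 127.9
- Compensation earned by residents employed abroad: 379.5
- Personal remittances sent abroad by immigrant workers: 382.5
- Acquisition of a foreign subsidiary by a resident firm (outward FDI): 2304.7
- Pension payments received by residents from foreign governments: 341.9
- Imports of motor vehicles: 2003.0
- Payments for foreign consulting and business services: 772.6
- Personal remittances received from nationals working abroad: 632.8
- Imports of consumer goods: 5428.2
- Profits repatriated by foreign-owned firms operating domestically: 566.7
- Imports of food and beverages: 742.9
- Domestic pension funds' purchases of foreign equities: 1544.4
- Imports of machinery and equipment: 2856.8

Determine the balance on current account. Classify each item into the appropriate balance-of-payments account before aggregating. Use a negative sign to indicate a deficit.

-9433.5

Goods: -742.9 - 2856.8 - 2003.0 - 5428.2 + 1965.0 = -9065.9
Services: -772.6
Primary income: -566.7 + 379.5 = -187.2
Secondary income: -382.5 + 632.8 + 341.9 = 592.2
Current account = (-9065.9) + (-772.6) + (-187.2) + 592.2 = -9433.5
(Excluded from the current account — capital account: capital transfers received from emigrants 82.4, sale of embassy land to a foreign government 127.9; financial account: acquisition of a foreign subsidiary by a resident firm (outward FDI) 2304.7, domestic pension funds' purchases of foreign equities 1544.4.)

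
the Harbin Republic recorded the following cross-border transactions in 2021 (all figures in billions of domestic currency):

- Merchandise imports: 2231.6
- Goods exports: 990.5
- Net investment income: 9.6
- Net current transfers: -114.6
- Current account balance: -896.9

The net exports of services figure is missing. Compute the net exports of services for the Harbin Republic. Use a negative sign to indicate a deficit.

449.2

Current account = goods balance + services balance + net primary income + net secondary income
Sum of the known components = -1346.1
Net exports of services = CA - (known components) = -896.9 - (-1346.1) = 449.2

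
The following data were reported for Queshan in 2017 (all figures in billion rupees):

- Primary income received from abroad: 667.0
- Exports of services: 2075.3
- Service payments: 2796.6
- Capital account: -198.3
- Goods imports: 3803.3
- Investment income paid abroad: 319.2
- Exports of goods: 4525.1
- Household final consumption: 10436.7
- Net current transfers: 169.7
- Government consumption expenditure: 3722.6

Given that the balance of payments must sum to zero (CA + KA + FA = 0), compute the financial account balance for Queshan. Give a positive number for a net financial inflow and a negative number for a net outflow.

Goods balance = 4525.1 - 3803.3 = 721.8
Services balance = 2075.3 - 2796.6 = -721.3
Trade balance (goods + services) = 721.8 + (-721.3) = 0.5
Net primary income = 667.0 - 319.2 = 347.8
Net secondary income = 169.7
Current account = 0.5 + 347.8 + 169.7 = 518.0
Financial account = -(518.0 + (-198.3)) = -319.7

-319.7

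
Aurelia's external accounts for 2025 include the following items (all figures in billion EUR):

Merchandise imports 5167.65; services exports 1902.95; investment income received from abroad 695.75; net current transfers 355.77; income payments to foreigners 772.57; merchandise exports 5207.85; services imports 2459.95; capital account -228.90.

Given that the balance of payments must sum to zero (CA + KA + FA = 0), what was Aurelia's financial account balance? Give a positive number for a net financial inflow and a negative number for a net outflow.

Goods balance = 5207.85 - 5167.65 = 40.20
Services balance = 1902.95 - 2459.95 = -557.00
Trade balance (goods + services) = 40.20 + (-557.00) = -516.80
Net primary income = 695.75 - 772.57 = -76.82
Net secondary income = 355.77
Current account = -516.80 + (-76.82) + 355.77 = -237.85
Financial account = -(-237.85 + (-228.90)) = 466.75

466.75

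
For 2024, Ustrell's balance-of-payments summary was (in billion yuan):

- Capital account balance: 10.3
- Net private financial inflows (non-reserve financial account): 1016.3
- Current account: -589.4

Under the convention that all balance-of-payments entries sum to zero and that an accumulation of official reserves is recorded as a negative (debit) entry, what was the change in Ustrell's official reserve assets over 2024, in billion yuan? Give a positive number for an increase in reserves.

Official reserve transactions balance = -((-589.4) + 10.3 + 1016.3) = -437.2
An accumulation of reserves is recorded as a debit (negative entry), so the change in the stock of reserves is the negative of that balance.
Change in official reserves = -(-437.2) = 437.2

437.2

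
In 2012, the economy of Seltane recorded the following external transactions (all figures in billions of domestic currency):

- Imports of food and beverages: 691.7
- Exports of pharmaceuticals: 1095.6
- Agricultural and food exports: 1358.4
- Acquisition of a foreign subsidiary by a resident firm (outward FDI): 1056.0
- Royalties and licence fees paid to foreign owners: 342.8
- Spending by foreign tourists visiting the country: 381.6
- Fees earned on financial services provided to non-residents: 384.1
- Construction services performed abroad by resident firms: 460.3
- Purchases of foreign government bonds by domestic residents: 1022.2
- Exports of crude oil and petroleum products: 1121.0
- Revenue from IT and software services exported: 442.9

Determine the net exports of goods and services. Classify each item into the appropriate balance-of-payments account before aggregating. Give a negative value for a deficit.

4209.4

Goods: 1121.0 - 691.7 + 1358.4 + 1095.6 = 2883.3
Services: 442.9 + 381.6 + 384.1 - 342.8 + 460.3 = 1326.1
Trade balance = 2883.3 + 1326.1 = 4209.4
(Excluded from the trade balance — financial account: acquisition of a foreign subsidiary by a resident firm (outward FDI) 1056.0, purchases of foreign government bonds by domestic residents 1022.2.)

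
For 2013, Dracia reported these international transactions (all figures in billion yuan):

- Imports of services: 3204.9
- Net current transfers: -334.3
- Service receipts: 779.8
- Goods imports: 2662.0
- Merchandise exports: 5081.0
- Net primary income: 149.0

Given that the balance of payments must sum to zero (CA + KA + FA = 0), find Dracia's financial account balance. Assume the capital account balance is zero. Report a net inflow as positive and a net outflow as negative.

191.4

Goods balance = 5081.0 - 2662.0 = 2419.0
Services balance = 779.8 - 3204.9 = -2425.1
Trade balance (goods + services) = 2419.0 + (-2425.1) = -6.1
Net primary income = 149.0
Net secondary income = -334.3
Current account = -6.1 + 149.0 + (-334.3) = -191.4
Financial account = -(-191.4) = 191.4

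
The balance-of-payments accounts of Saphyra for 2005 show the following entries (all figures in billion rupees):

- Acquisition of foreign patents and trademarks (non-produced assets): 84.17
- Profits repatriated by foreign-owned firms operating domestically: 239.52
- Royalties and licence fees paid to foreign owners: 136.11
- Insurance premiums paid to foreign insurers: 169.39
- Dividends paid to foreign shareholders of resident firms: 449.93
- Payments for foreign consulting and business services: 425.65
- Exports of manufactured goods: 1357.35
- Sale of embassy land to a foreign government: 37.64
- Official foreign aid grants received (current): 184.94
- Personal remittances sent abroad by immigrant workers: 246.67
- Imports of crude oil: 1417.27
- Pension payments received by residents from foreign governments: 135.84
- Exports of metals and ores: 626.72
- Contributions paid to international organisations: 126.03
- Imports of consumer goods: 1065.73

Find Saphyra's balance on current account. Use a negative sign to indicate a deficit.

-1971.45

Goods: -1065.73 + 626.72 - 1417.27 + 1357.35 = -498.93
Services: -425.65 - 169.39 - 136.11 = -731.15
Primary income: -449.93 - 239.52 = -689.45
Secondary income: 135.84 - 126.03 - 246.67 + 184.94 = -51.92
Current account = (-498.93) + (-731.15) + (-689.45) + (-51.92) = -1971.45
(Excluded from the current account — capital account: acquisition of foreign patents and trademarks (non-produced assets) 84.17, sale of embassy land to a foreign government 37.64.)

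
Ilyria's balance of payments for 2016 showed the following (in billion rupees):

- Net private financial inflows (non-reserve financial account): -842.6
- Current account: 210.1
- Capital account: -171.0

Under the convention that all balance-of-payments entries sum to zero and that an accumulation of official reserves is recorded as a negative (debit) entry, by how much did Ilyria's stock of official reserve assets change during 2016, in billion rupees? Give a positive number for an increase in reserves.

Official reserve transactions balance = -(210.1 + (-171.0) + (-842.6)) = 803.5
An accumulation of reserves is recorded as a debit (negative entry), so the change in the stock of reserves is the negative of that balance.
Change in official reserves = -(803.5) = -803.5

-803.5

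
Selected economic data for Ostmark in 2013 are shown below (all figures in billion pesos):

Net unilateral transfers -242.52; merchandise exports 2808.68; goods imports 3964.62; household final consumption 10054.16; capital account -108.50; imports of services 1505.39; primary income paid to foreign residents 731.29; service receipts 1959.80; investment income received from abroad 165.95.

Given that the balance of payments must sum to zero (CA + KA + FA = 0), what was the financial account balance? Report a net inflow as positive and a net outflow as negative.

Goods balance = 2808.68 - 3964.62 = -1155.94
Services balance = 1959.80 - 1505.39 = 454.41
Trade balance (goods + services) = -1155.94 + 454.41 = -701.53
Net primary income = 165.95 - 731.29 = -565.34
Net secondary income = -242.52
Current account = -701.53 + (-565.34) + (-242.52) = -1509.39
Financial account = -(-1509.39 + (-108.50)) = 1617.89

1617.89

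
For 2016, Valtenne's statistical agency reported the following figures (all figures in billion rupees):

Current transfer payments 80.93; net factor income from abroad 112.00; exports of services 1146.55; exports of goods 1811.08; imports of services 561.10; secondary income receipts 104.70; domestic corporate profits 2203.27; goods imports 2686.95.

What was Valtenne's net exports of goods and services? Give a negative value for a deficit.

-290.42

Goods balance = 1811.08 - 2686.95 = -875.87
Services balance = 1146.55 - 561.10 = 585.45
Trade balance (goods + services) = -875.87 + 585.45 = -290.42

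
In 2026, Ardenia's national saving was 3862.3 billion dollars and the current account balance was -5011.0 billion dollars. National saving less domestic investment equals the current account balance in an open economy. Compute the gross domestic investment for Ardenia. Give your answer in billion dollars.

8873.3

I = S - CA = 3862.3 - (-5011.0) = 8873.3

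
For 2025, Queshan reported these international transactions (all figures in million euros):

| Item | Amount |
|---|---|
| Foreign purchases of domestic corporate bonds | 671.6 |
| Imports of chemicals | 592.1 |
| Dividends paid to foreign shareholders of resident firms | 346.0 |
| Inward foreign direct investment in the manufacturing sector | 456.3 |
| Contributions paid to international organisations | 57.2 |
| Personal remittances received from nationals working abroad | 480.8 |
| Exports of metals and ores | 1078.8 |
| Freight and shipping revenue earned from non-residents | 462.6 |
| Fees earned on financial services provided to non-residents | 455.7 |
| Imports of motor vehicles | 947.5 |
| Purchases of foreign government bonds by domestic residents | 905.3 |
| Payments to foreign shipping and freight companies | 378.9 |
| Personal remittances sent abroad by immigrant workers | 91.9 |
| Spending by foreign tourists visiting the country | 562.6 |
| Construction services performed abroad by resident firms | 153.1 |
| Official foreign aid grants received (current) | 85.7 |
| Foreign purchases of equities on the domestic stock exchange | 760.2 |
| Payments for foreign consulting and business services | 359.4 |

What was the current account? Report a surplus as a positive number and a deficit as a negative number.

Goods: -947.5 - 592.1 + 1078.8 = -460.8
Services: 462.6 + 455.7 + 153.1 - 359.4 + 562.6 - 378.9 = 895.7
Primary income: -346.0
Secondary income: 85.7 - 91.9 + 480.8 - 57.2 = 417.4
Current account = (-460.8) + 895.7 + (-346.0) + 417.4 = 506.3
(Excluded from the current account — financial account: foreign purchases of domestic corporate bonds 671.6, inward foreign direct investment in the manufacturing sector 456.3, purchases of foreign government bonds by domestic residents 905.3, foreign purchases of equities on the domestic stock exchange 760.2.)

506.3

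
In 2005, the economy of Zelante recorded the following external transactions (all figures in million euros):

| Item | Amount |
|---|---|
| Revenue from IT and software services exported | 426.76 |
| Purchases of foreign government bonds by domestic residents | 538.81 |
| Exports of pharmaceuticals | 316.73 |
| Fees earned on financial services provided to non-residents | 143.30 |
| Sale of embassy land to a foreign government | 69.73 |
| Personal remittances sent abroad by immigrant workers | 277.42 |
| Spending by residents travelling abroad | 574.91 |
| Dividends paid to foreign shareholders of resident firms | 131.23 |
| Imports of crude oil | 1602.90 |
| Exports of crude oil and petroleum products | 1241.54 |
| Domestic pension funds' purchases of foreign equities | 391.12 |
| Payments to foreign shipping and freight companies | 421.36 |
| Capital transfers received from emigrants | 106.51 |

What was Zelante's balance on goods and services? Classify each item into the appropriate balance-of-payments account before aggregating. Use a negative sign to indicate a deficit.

-470.84

Goods: 1241.54 + 316.73 - 1602.90 = -44.63
Services: 426.76 - 574.91 + 143.30 - 421.36 = -426.21
Trade balance = -44.63 + (-426.21) = -470.84
(Excluded from the trade balance — financial account: purchases of foreign government bonds by domestic residents 538.81, domestic pension funds' purchases of foreign equities 391.12; capital account: sale of embassy land to a foreign government 69.73, capital transfers received from emigrants 106.51; secondary income: personal remittances sent abroad by immigrant workers 277.42; primary income: dividends paid to foreign shareholders of resident firms 131.23.)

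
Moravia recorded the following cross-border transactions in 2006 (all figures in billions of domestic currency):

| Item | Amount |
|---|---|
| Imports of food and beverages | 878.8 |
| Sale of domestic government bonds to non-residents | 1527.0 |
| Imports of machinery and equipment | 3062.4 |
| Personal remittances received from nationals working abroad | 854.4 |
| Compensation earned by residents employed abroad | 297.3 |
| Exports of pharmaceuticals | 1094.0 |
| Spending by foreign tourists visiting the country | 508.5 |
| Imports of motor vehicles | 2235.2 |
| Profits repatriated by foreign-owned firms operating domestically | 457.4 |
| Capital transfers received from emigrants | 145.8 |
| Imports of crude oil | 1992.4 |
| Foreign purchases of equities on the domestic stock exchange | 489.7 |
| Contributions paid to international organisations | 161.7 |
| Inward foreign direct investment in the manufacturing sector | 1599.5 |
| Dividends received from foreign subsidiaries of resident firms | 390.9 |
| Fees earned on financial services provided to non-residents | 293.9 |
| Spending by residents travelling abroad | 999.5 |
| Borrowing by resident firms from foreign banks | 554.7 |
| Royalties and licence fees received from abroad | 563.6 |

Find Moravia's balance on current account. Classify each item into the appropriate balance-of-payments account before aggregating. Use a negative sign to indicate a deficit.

-5784.8

Goods: -3062.4 - 1992.4 - 878.8 - 2235.2 + 1094.0 = -7074.8
Services: -999.5 + 508.5 + 563.6 + 293.9 = 366.5
Primary income: 390.9 + 297.3 - 457.4 = 230.8
Secondary income: 854.4 - 161.7 = 692.7
Current account = (-7074.8) + 366.5 + 230.8 + 692.7 = -5784.8
(Excluded from the current account — financial account: sale of domestic government bonds to non-residents 1527.0, foreign purchases of equities on the domestic stock exchange 489.7, inward foreign direct investment in the manufacturing sector 1599.5, borrowing by resident firms from foreign banks 554.7; capital account: capital transfers received from emigrants 145.8.)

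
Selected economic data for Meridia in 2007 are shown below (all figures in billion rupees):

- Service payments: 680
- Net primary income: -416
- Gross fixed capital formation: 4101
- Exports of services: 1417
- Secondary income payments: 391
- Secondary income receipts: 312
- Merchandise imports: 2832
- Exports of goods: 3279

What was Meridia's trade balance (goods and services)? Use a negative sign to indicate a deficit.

1184

Goods balance = 3279 - 2832 = 447
Services balance = 1417 - 680 = 737
Trade balance (goods + services) = 447 + 737 = 1184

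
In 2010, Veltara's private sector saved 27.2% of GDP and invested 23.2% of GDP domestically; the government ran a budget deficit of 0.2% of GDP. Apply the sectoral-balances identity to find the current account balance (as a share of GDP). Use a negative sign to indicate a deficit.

3.8

By the sectoral-balances identity, CA = (S_private - I) + (T - G).
Private balance = 27.2 - 23.2 = 4.0
Government balance (T - G) = -0.2
CA = 4.0 + (-0.2) = 3.8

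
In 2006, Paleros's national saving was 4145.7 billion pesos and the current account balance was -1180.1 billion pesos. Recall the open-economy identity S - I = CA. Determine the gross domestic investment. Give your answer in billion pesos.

S - I = CA (net lending to the rest of the world).
I = S - CA = 4145.7 - (-1180.1) = 5325.8

5325.8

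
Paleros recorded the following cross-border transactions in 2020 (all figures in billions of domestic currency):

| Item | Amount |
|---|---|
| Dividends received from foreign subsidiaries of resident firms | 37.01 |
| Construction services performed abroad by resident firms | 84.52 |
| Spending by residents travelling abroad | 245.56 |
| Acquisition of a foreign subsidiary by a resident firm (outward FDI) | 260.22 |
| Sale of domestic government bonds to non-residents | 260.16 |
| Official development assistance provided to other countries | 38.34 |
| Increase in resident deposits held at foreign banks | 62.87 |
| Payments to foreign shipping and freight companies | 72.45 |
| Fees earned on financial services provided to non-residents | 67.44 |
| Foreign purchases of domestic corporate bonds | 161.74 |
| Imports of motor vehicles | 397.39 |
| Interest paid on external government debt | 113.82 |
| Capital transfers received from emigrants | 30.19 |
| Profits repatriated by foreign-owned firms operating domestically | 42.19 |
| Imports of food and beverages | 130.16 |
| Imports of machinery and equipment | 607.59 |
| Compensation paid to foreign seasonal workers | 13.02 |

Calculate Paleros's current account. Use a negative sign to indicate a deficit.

Goods: -607.59 - 130.16 - 397.39 = -1135.14
Services: -245.56 + 67.44 - 72.45 + 84.52 = -166.05
Primary income: -113.82 + 37.01 - 42.19 - 13.02 = -132.02
Secondary income: -38.34
Current account = (-1135.14) + (-166.05) + (-132.02) + (-38.34) = -1471.55
(Excluded from the current account — financial account: acquisition of a foreign subsidiary by a resident firm (outward FDI) 260.22, sale of domestic government bonds to non-residents 260.16, increase in resident deposits held at foreign banks 62.87, foreign purchases of domestic corporate bonds 161.74; capital account: capital transfers received from emigrants 30.19.)

-1471.55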